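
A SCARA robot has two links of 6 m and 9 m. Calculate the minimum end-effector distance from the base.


Given: L1 = 6 m, L2 = 9 m
For a 2-link planar arm, min reach = |L1 - L2| (second link folded back)
Min reach = |6 - 9|
Min reach = 3 m

3 m


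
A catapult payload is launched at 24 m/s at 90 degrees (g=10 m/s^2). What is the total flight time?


Given: v0 = 24 m/s, theta = 90 deg, g = 10 m/s^2
sin(90) = 1
Using T = 2*v0*sin(theta) / g
T = 2*24*1 / 10
T = 48 / 10
T = 24/5 s

24/5 s


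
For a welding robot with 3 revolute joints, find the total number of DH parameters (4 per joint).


Given: 3 joints, 4 DH parameters per joint (d, theta, a, alpha)
Total DH parameters = number_of_joints * 4
Total = 3 * 4
Total = 12

12


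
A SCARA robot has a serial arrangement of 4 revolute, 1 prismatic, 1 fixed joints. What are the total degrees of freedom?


Given: serial robot with 4 revolute, 1 prismatic, 1 fixed joints
DOF contribution per joint type: revolute=1, prismatic=1, spherical=3, fixed=0
DOF = 4*1 + 1*1 + 1*0
DOF = 5

5


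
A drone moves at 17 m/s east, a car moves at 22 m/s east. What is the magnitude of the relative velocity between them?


Given: v_A = 17 m/s east, v_B = 22 m/s east
Both move in the same direction; relative speed = |v_A - v_B|
|17 - 22| = |-5|
= 5 m/s

5 m/s


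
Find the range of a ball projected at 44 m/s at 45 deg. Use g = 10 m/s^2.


Given: v0 = 44 m/s, theta = 45 deg, g = 10 m/s^2
sin(2*45) = sin(90) = 1
Using R = v0^2 * sin(2*theta) / g
R = 44^2 * 1 / 10
R = 1936 / 10
R = 968/5 m

968/5 m


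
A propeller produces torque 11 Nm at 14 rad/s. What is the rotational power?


Given: tau = 11 Nm, omega = 14 rad/s
Using P = tau * omega
P = 11 * 14
P = 154 W

154 W


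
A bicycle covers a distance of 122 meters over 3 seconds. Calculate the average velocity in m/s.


Given: distance d = 122 m, time t = 3 s
Using v = d / t
v = 122 / 3
v = 122/3 m/s

122/3 m/s


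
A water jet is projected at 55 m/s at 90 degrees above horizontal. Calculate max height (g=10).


Given: v0 = 55 m/s, theta = 90 deg, g = 10 m/s^2
sin^2(90) = 1
Using H = v0^2 * sin^2(theta) / (2*g)
H = 55^2 * 1 / (2*10)
H = 3025 * 1 / 20
H = 3025 / 20
H = 605/4 m

605/4 m


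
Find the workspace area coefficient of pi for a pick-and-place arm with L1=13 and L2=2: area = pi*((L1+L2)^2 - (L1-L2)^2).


Given: L1 = 13, L2 = 2
(L1+L2)^2 = (15)^2 = 225
(L1-L2)^2 = (11)^2 = 121
Difference = 225 - 121 = 104
This equals 4*L1*L2 = 4*13*2 = 104
Workspace area = 104*pi

104


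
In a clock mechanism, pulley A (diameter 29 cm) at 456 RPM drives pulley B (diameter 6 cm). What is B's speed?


Given: D1 = 29 cm, w1 = 456 RPM, D2 = 6 cm
Using D1*w1 = D2*w2
w2 = D1*w1 / D2
w2 = 29*456 / 6
w2 = 13224 / 6
w2 = 2204 RPM

2204 RPM


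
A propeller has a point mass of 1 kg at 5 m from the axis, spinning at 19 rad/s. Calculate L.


Given: m = 1 kg, r = 5 m, omega = 19 rad/s
For a point mass: I = m*r^2
I = 1*5^2 = 1*25 = 25
L = I*omega = 25*19
L = 475 kg*m^2/s

475 kg*m^2/s


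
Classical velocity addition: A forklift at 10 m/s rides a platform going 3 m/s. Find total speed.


Given: object velocity = 10 m/s, platform velocity = 3 m/s (same direction)
Using classical velocity addition: v_total = v_object + v_platform
v_total = 10 + 3
v_total = 13 m/s

13 m/s


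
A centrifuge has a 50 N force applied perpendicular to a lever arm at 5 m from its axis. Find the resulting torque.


Given: F = 50 N, r = 5 m, angle = 90 deg (perpendicular)
Using tau = F * r * sin(90)
sin(90) = 1
tau = 50 * 5 * 1
tau = 250 Nm

250 Nm


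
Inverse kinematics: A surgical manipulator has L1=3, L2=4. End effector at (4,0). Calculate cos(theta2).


Given: L1 = 3, L2 = 4, target (x, y) = (4, 0)
Using cos(theta2) = (x^2 + y^2 - L1^2 - L2^2) / (2*L1*L2)
x^2 + y^2 = 4^2 + 0 = 16
L1^2 + L2^2 = 9 + 16 = 25
Numerator = 16 - 25 = -9
Denominator = 2*3*4 = 24
cos(theta2) = -9/24 = -3/8

-3/8


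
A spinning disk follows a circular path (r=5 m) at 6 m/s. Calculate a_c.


Given: v = 6 m/s, r = 5 m
Using a_c = v^2 / r
a_c = 6^2 / 5
a_c = 36 / 5
a_c = 36/5 m/s^2

36/5 m/s^2


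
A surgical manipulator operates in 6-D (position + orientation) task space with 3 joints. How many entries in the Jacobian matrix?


Given: task space dimension = 6, joints = 3
Jacobian is a 6 x 3 matrix
Total entries = rows * columns
Total = 6 * 3
Total = 18

18


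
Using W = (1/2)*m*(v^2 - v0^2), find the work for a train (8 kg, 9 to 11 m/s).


Given: m = 8 kg, v0 = 9 m/s, v = 11 m/s
Using W = (1/2)*m*(v^2 - v0^2)
v^2 = 11^2 = 121
v0^2 = 9^2 = 81
v^2 - v0^2 = 121 - 81 = 40
W = (1/2)*8*40 = 160 J

160 J


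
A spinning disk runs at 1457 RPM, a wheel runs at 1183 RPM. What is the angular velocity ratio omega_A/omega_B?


Given: RPM_A = 1457, RPM_B = 1183
omega = 2*pi*RPM/60, so omega_A/omega_B = RPM_A / RPM_B
omega_A/omega_B = 1457 / 1183
omega_A/omega_B = 1457/1183

1457/1183


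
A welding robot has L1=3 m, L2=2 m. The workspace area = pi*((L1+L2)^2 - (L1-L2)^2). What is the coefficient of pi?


Given: L1 = 3, L2 = 2
(L1+L2)^2 = (5)^2 = 25
(L1-L2)^2 = (1)^2 = 1
Difference = 25 - 1 = 24
This equals 4*L1*L2 = 4*3*2 = 24
Workspace area = 24*pi

24


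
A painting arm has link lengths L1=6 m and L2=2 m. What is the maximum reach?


Given: L1 = 6 m, L2 = 2 m
For a 2-link planar arm, max reach = L1 + L2 (fully extended)
Max reach = 6 + 2
Max reach = 8 m

8 m


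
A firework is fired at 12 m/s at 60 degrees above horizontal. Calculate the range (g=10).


Given: v0 = 12 m/s, theta = 60 deg, g = 10 m/s^2
sin(2*60) = sin(120) = sqrt(3)/2
Using R = v0^2 * sin(2*theta) / g
R = 12^2 * (sqrt(3)/2) / 10
R = 144 * sqrt(3) / 20
R = 36/5*sqrt(3) m

36/5*sqrt(3) m


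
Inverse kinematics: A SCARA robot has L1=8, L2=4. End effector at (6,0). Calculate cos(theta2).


Given: L1 = 8, L2 = 4, target (x, y) = (6, 0)
Using cos(theta2) = (x^2 + y^2 - L1^2 - L2^2) / (2*L1*L2)
x^2 + y^2 = 6^2 + 0 = 36
L1^2 + L2^2 = 64 + 16 = 80
Numerator = 36 - 80 = -44
Denominator = 2*8*4 = 64
cos(theta2) = -44/64 = -11/16

-11/16


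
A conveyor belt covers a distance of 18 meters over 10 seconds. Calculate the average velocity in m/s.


Given: distance d = 18 m, time t = 10 s
Using v = d / t
v = 18 / 10
v = 9/5 m/s

9/5 m/s


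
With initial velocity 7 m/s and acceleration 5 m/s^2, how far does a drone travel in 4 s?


Given: v0 = 7 m/s, a = 5 m/s^2, t = 4 s
Using s = v0*t + (1/2)*a*t^2
s = 7*4 + (1/2)*5*4^2
s = 28 + (1/2)*80
s = 28 + 40
s = 68

68 m


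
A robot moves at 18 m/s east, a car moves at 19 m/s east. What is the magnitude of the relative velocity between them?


Given: v_A = 18 m/s east, v_B = 19 m/s east
Both move in the same direction; relative speed = |v_A - v_B|
|18 - 19| = |-1|
= 1 m/s

1 m/s


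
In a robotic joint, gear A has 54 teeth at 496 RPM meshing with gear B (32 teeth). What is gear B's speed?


Given: N1 = 54 teeth, w1 = 496 RPM, N2 = 32 teeth
Using N1*w1 = N2*w2
w2 = N1*w1 / N2
w2 = 54*496 / 32
w2 = 26784 / 32
w2 = 837 RPM

837 RPM


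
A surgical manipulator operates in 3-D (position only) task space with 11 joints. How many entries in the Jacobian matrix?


Given: task space dimension = 3, joints = 11
Jacobian is a 3 x 11 matrix
Total entries = rows * columns
Total = 3 * 11
Total = 33

33


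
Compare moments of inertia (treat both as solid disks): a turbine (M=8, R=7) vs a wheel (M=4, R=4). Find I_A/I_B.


Given: M1=8 kg, R1=7 m, M2=4 kg, R2=4 m
For a disk: I = (1/2)*M*R^2, so I_A/I_B = (M1*R1^2)/(M2*R2^2)
M1*R1^2 = 8*49 = 392
M2*R2^2 = 4*16 = 64
I_A/I_B = 392/64 = 49/8

49/8


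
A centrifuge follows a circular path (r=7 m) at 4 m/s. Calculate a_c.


Given: v = 4 m/s, r = 7 m
Using a_c = v^2 / r
a_c = 4^2 / 7
a_c = 16 / 7
a_c = 16/7 m/s^2

16/7 m/s^2


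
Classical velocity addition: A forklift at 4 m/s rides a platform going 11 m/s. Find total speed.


Given: object velocity = 4 m/s, platform velocity = 11 m/s (same direction)
Using classical velocity addition: v_total = v_object + v_platform
v_total = 4 + 11
v_total = 15 m/s

15 m/s


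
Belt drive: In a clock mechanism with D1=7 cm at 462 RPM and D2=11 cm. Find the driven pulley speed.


Given: D1 = 7 cm, w1 = 462 RPM, D2 = 11 cm
Using D1*w1 = D2*w2
w2 = D1*w1 / D2
w2 = 7*462 / 11
w2 = 3234 / 11
w2 = 294 RPM

294 RPM


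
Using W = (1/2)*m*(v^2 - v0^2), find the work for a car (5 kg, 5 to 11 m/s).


Given: m = 5 kg, v0 = 5 m/s, v = 11 m/s
Using W = (1/2)*m*(v^2 - v0^2)
v^2 = 11^2 = 121
v0^2 = 5^2 = 25
v^2 - v0^2 = 121 - 25 = 96
W = (1/2)*5*96 = 240 J

240 J


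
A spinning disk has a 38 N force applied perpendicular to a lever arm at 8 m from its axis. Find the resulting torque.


Given: F = 38 N, r = 8 m, angle = 90 deg (perpendicular)
Using tau = F * r * sin(90)
sin(90) = 1
tau = 38 * 8 * 1
tau = 304 Nm

304 Nm


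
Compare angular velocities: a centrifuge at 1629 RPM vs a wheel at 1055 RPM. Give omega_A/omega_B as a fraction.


Given: RPM_A = 1629, RPM_B = 1055
omega = 2*pi*RPM/60, so omega_A/omega_B = RPM_A / RPM_B
omega_A/omega_B = 1629 / 1055
omega_A/omega_B = 1629/1055

1629/1055


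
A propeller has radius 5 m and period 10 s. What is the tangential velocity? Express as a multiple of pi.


Given: radius r = 5 m, period T = 10 s
Using v = 2*pi*r / T
v = 2*pi*5 / 10
v = 10*pi / 10
v = 1*pi m/s

1*pi m/s


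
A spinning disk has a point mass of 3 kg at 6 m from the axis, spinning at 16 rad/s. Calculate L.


Given: m = 3 kg, r = 6 m, omega = 16 rad/s
For a point mass: I = m*r^2
I = 3*6^2 = 3*36 = 108
L = I*omega = 108*16
L = 1728 kg*m^2/s

1728 kg*m^2/s


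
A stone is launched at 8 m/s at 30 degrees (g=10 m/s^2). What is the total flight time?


Given: v0 = 8 m/s, theta = 30 deg, g = 10 m/s^2
sin(30) = 1/2
Using T = 2*v0*sin(theta) / g
T = 2*8*1/2 / 10
T = 8 / 10
T = 4/5 s

4/5 s


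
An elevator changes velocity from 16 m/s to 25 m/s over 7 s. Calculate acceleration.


Given: initial velocity v0 = 16 m/s, final velocity v = 25 m/s, time t = 7 s
Using a = (v - v0) / t
a = (25 - 16) / 7
a = 9 / 7
a = 9/7 m/s^2

9/7 m/s^2


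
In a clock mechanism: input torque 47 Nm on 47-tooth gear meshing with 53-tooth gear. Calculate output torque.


Given: N1 = 47, N2 = 53, T1 = 47 Nm
Using T2/T1 = N2/N1
T2 = T1 * N2 / N1
T2 = 47 * 53 / 47
T2 = 2491 / 47
T2 = 53 Nm

53 Nm


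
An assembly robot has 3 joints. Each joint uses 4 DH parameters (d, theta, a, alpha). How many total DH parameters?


Given: 3 joints, 4 DH parameters per joint (d, theta, a, alpha)
Total DH parameters = number_of_joints * 4
Total = 3 * 4
Total = 12

12


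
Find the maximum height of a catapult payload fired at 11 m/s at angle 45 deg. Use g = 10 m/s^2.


Given: v0 = 11 m/s, theta = 45 deg, g = 10 m/s^2
sin^2(45) = 1/2
Using H = v0^2 * sin^2(theta) / (2*g)
H = 11^2 * 1/2 / (2*10)
H = 121 * 1/2 / 20
H = 121/2 / 20
H = 121/40 m

121/40 m


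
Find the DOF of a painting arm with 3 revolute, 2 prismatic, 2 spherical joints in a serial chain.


Given: serial robot with 3 revolute, 2 prismatic, 2 spherical joints
DOF contribution per joint type: revolute=1, prismatic=1, spherical=3, fixed=0
DOF = 3*1 + 2*1 + 2*3
DOF = 11

11


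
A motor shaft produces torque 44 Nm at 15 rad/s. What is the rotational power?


Given: tau = 44 Nm, omega = 15 rad/s
Using P = tau * omega
P = 44 * 15
P = 660 W

660 W


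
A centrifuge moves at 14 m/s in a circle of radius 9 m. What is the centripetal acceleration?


Given: v = 14 m/s, r = 9 m
Using a_c = v^2 / r
a_c = 14^2 / 9
a_c = 196 / 9
a_c = 196/9 m/s^2

196/9 m/s^2


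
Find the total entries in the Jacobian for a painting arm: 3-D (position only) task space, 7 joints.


Given: task space dimension = 3, joints = 7
Jacobian is a 3 x 7 matrix
Total entries = rows * columns
Total = 3 * 7
Total = 21

21


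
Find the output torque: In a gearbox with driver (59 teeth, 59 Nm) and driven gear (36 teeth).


Given: N1 = 59, N2 = 36, T1 = 59 Nm
Using T2/T1 = N2/N1
T2 = T1 * N2 / N1
T2 = 59 * 36 / 59
T2 = 2124 / 59
T2 = 36 Nm

36 Nm


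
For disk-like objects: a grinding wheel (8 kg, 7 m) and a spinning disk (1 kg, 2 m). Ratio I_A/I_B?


Given: M1=8 kg, R1=7 m, M2=1 kg, R2=2 m
For a disk: I = (1/2)*M*R^2, so I_A/I_B = (M1*R1^2)/(M2*R2^2)
M1*R1^2 = 8*49 = 392
M2*R2^2 = 1*4 = 4
I_A/I_B = 392/4 = 98

98


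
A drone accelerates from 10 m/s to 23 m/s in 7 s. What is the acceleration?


Given: initial velocity v0 = 10 m/s, final velocity v = 23 m/s, time t = 7 s
Using a = (v - v0) / t
a = (23 - 10) / 7
a = 13 / 7
a = 13/7 m/s^2

13/7 m/s^2


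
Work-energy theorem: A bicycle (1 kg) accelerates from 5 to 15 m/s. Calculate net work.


Given: m = 1 kg, v0 = 5 m/s, v = 15 m/s
Using W = (1/2)*m*(v^2 - v0^2)
v^2 = 15^2 = 225
v0^2 = 5^2 = 25
v^2 - v0^2 = 225 - 25 = 200
W = (1/2)*1*200 = 100 J

100 J


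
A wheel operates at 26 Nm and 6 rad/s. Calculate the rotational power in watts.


Given: tau = 26 Nm, omega = 6 rad/s
Using P = tau * omega
P = 26 * 6
P = 156 W

156 W


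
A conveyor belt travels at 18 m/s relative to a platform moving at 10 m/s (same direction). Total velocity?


Given: object velocity = 18 m/s, platform velocity = 10 m/s (same direction)
Using classical velocity addition: v_total = v_object + v_platform
v_total = 18 + 10
v_total = 28 m/s

28 m/s


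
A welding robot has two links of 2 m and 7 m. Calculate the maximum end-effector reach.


Given: L1 = 2 m, L2 = 7 m
For a 2-link planar arm, max reach = L1 + L2 (fully extended)
Max reach = 2 + 7
Max reach = 9 m

9 m


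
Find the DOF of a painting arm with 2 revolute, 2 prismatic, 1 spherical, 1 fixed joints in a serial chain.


Given: serial robot with 2 revolute, 2 prismatic, 1 spherical, 1 fixed joints
DOF contribution per joint type: revolute=1, prismatic=1, spherical=3, fixed=0
DOF = 2*1 + 2*1 + 1*3 + 1*0
DOF = 7

7


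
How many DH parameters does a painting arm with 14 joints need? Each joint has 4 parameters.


Given: 14 joints, 4 DH parameters per joint (d, theta, a, alpha)
Total DH parameters = number_of_joints * 4
Total = 14 * 4
Total = 56

56


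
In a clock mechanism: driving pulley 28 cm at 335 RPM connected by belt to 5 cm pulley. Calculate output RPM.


Given: D1 = 28 cm, w1 = 335 RPM, D2 = 5 cm
Using D1*w1 = D2*w2
w2 = D1*w1 / D2
w2 = 28*335 / 5
w2 = 9380 / 5
w2 = 1876 RPM

1876 RPM


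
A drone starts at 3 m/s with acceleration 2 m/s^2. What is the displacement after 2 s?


Given: v0 = 3 m/s, a = 2 m/s^2, t = 2 s
Using s = v0*t + (1/2)*a*t^2
s = 3*2 + (1/2)*2*2^2
s = 6 + (1/2)*8
s = 6 + 4
s = 10

10 m


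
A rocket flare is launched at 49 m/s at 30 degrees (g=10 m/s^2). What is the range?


Given: v0 = 49 m/s, theta = 30 deg, g = 10 m/s^2
sin(2*30) = sin(60) = sqrt(3)/2
Using R = v0^2 * sin(2*theta) / g
R = 49^2 * (sqrt(3)/2) / 10
R = 2401 * sqrt(3) / 20
R = 2401/20*sqrt(3) m

2401/20*sqrt(3) m


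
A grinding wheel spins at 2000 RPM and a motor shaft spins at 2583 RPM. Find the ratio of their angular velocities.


Given: RPM_A = 2000, RPM_B = 2583
omega = 2*pi*RPM/60, so omega_A/omega_B = RPM_A / RPM_B
omega_A/omega_B = 2000 / 2583
omega_A/omega_B = 2000/2583

2000/2583


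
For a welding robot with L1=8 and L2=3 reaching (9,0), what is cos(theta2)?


Given: L1 = 8, L2 = 3, target (x, y) = (9, 0)
Using cos(theta2) = (x^2 + y^2 - L1^2 - L2^2) / (2*L1*L2)
x^2 + y^2 = 9^2 + 0 = 81
L1^2 + L2^2 = 64 + 9 = 73
Numerator = 81 - 73 = 8
Denominator = 2*8*3 = 48
cos(theta2) = 8/48 = 1/6

1/6


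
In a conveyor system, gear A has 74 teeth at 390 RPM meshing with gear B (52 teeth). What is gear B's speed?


Given: N1 = 74 teeth, w1 = 390 RPM, N2 = 52 teeth
Using N1*w1 = N2*w2
w2 = N1*w1 / N2
w2 = 74*390 / 52
w2 = 28860 / 52
w2 = 555 RPM

555 RPM


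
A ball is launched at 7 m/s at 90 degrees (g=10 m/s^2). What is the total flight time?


Given: v0 = 7 m/s, theta = 90 deg, g = 10 m/s^2
sin(90) = 1
Using T = 2*v0*sin(theta) / g
T = 2*7*1 / 10
T = 14 / 10
T = 7/5 s

7/5 s


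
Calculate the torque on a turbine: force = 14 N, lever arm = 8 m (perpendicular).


Given: F = 14 N, r = 8 m, angle = 90 deg (perpendicular)
Using tau = F * r * sin(90)
sin(90) = 1
tau = 14 * 8 * 1
tau = 112 Nm

112 Nm


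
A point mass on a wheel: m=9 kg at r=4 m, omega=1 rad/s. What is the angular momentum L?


Given: m = 9 kg, r = 4 m, omega = 1 rad/s
For a point mass: I = m*r^2
I = 9*4^2 = 9*16 = 144
L = I*omega = 144*1
L = 144 kg*m^2/s

144 kg*m^2/s


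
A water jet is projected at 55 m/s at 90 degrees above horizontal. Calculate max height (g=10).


Given: v0 = 55 m/s, theta = 90 deg, g = 10 m/s^2
sin^2(90) = 1
Using H = v0^2 * sin^2(theta) / (2*g)
H = 55^2 * 1 / (2*10)
H = 3025 * 1 / 20
H = 3025 / 20
H = 605/4 m

605/4 m


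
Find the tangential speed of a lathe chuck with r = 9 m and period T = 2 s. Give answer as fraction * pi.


Given: radius r = 9 m, period T = 2 s
Using v = 2*pi*r / T
v = 2*pi*9 / 2
v = 18*pi / 2
v = 9*pi m/s

9*pi m/s


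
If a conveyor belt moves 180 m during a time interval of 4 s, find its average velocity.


Given: distance d = 180 m, time t = 4 s
Using v = d / t
v = 180 / 4
v = 45 m/s

45 m/s


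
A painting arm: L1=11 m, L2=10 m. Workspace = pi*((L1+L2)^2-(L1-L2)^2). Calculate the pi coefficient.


Given: L1 = 11, L2 = 10
(L1+L2)^2 = (21)^2 = 441
(L1-L2)^2 = (1)^2 = 1
Difference = 441 - 1 = 440
This equals 4*L1*L2 = 4*11*10 = 440
Workspace area = 440*pi

440


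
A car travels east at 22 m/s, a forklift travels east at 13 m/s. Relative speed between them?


Given: v_A = 22 m/s east, v_B = 13 m/s east
Both move in the same direction; relative speed = |v_A - v_B|
|22 - 13| = |9|
= 9 m/s

9 m/s


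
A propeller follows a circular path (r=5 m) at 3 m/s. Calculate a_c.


Given: v = 3 m/s, r = 5 m
Using a_c = v^2 / r
a_c = 3^2 / 5
a_c = 9 / 5
a_c = 9/5 m/s^2

9/5 m/s^2


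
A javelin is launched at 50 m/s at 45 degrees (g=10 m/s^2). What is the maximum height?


Given: v0 = 50 m/s, theta = 45 deg, g = 10 m/s^2
sin^2(45) = 1/2
Using H = v0^2 * sin^2(theta) / (2*g)
H = 50^2 * 1/2 / (2*10)
H = 2500 * 1/2 / 20
H = 1250 / 20
H = 125/2 m

125/2 m


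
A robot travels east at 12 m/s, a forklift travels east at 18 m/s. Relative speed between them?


Given: v_A = 12 m/s east, v_B = 18 m/s east
Both move in the same direction; relative speed = |v_A - v_B|
|12 - 18| = |-6|
= 6 m/s

6 m/s


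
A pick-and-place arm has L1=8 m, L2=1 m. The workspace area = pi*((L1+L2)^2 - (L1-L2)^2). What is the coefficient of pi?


Given: L1 = 8, L2 = 1
(L1+L2)^2 = (9)^2 = 81
(L1-L2)^2 = (7)^2 = 49
Difference = 81 - 49 = 32
This equals 4*L1*L2 = 4*8*1 = 32
Workspace area = 32*pi

32


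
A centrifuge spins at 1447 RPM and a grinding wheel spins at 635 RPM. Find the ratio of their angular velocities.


Given: RPM_A = 1447, RPM_B = 635
omega = 2*pi*RPM/60, so omega_A/omega_B = RPM_A / RPM_B
omega_A/omega_B = 1447 / 635
omega_A/omega_B = 1447/635

1447/635


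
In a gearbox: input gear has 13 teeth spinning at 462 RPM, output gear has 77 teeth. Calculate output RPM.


Given: N1 = 13 teeth, w1 = 462 RPM, N2 = 77 teeth
Using N1*w1 = N2*w2
w2 = N1*w1 / N2
w2 = 13*462 / 77
w2 = 6006 / 77
w2 = 78 RPM

78 RPM


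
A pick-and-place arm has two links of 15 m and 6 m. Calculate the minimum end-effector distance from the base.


Given: L1 = 15 m, L2 = 6 m
For a 2-link planar arm, min reach = |L1 - L2| (second link folded back)
Min reach = |15 - 6|
Min reach = 9 m

9 m


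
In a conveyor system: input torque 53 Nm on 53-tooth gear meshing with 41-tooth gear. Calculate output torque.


Given: N1 = 53, N2 = 41, T1 = 53 Nm
Using T2/T1 = N2/N1
T2 = T1 * N2 / N1
T2 = 53 * 41 / 53
T2 = 2173 / 53
T2 = 41 Nm

41 Nm


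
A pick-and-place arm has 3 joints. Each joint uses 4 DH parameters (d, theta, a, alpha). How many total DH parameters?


Given: 3 joints, 4 DH parameters per joint (d, theta, a, alpha)
Total DH parameters = number_of_joints * 4
Total = 3 * 4
Total = 12

12


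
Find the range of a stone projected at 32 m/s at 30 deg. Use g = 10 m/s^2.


Given: v0 = 32 m/s, theta = 30 deg, g = 10 m/s^2
sin(2*30) = sin(60) = sqrt(3)/2
Using R = v0^2 * sin(2*theta) / g
R = 32^2 * (sqrt(3)/2) / 10
R = 1024 * sqrt(3) / 20
R = 256/5*sqrt(3) m

256/5*sqrt(3) m


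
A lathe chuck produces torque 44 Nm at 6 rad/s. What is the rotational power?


Given: tau = 44 Nm, omega = 6 rad/s
Using P = tau * omega
P = 44 * 6
P = 264 W

264 W


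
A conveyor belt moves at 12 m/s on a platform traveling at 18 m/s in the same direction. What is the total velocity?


Given: object velocity = 12 m/s, platform velocity = 18 m/s (same direction)
Using classical velocity addition: v_total = v_object + v_platform
v_total = 12 + 18
v_total = 30 m/s

30 m/s


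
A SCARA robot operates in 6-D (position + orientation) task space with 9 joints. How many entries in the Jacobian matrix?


Given: task space dimension = 6, joints = 9
Jacobian is a 6 x 9 matrix
Total entries = rows * columns
Total = 6 * 9
Total = 54

54


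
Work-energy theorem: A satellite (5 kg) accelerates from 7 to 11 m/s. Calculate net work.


Given: m = 5 kg, v0 = 7 m/s, v = 11 m/s
Using W = (1/2)*m*(v^2 - v0^2)
v^2 = 11^2 = 121
v0^2 = 7^2 = 49
v^2 - v0^2 = 121 - 49 = 72
W = (1/2)*5*72 = 180 J

180 J


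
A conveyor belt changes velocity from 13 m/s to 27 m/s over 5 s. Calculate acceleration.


Given: initial velocity v0 = 13 m/s, final velocity v = 27 m/s, time t = 5 s
Using a = (v - v0) / t
a = (27 - 13) / 5
a = 14 / 5
a = 14/5 m/s^2

14/5 m/s^2


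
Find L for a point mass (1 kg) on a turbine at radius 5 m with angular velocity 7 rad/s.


Given: m = 1 kg, r = 5 m, omega = 7 rad/s
For a point mass: I = m*r^2
I = 1*5^2 = 1*25 = 25
L = I*omega = 25*7
L = 175 kg*m^2/s

175 kg*m^2/s


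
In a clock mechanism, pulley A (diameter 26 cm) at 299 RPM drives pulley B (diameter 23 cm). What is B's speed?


Given: D1 = 26 cm, w1 = 299 RPM, D2 = 23 cm
Using D1*w1 = D2*w2
w2 = D1*w1 / D2
w2 = 26*299 / 23
w2 = 7774 / 23
w2 = 338 RPM

338 RPM


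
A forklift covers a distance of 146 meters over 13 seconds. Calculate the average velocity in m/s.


Given: distance d = 146 m, time t = 13 s
Using v = d / t
v = 146 / 13
v = 146/13 m/s

146/13 m/s


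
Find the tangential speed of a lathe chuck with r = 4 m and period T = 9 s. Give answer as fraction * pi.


Given: radius r = 4 m, period T = 9 s
Using v = 2*pi*r / T
v = 2*pi*4 / 9
v = 8*pi / 9
v = 8/9*pi m/s

8/9*pi m/s


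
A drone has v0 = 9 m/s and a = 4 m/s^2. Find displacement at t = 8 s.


Given: v0 = 9 m/s, a = 4 m/s^2, t = 8 s
Using s = v0*t + (1/2)*a*t^2
s = 9*8 + (1/2)*4*8^2
s = 72 + (1/2)*256
s = 72 + 128
s = 200

200 m


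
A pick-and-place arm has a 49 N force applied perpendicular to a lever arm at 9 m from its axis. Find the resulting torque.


Given: F = 49 N, r = 9 m, angle = 90 deg (perpendicular)
Using tau = F * r * sin(90)
sin(90) = 1
tau = 49 * 9 * 1
tau = 441 Nm

441 Nm


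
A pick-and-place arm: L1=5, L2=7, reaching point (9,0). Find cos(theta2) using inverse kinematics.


Given: L1 = 5, L2 = 7, target (x, y) = (9, 0)
Using cos(theta2) = (x^2 + y^2 - L1^2 - L2^2) / (2*L1*L2)
x^2 + y^2 = 9^2 + 0 = 81
L1^2 + L2^2 = 25 + 49 = 74
Numerator = 81 - 74 = 7
Denominator = 2*5*7 = 70
cos(theta2) = 7/70 = 1/10

1/10


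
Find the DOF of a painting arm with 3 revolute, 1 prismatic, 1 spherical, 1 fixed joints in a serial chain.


Given: serial robot with 3 revolute, 1 prismatic, 1 spherical, 1 fixed joints
DOF contribution per joint type: revolute=1, prismatic=1, spherical=3, fixed=0
DOF = 3*1 + 1*1 + 1*3 + 1*0
DOF = 7

7


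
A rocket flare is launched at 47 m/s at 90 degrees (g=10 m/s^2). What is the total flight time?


Given: v0 = 47 m/s, theta = 90 deg, g = 10 m/s^2
sin(90) = 1
Using T = 2*v0*sin(theta) / g
T = 2*47*1 / 10
T = 94 / 10
T = 47/5 s

47/5 s


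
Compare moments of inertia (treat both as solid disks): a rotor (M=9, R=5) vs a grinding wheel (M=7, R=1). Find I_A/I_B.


Given: M1=9 kg, R1=5 m, M2=7 kg, R2=1 m
For a disk: I = (1/2)*M*R^2, so I_A/I_B = (M1*R1^2)/(M2*R2^2)
M1*R1^2 = 9*25 = 225
M2*R2^2 = 7*1 = 7
I_A/I_B = 225/7 = 225/7

225/7


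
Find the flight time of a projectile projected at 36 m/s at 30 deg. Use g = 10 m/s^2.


Given: v0 = 36 m/s, theta = 30 deg, g = 10 m/s^2
sin(30) = 1/2
Using T = 2*v0*sin(theta) / g
T = 2*36*1/2 / 10
T = 36 / 10
T = 18/5 s

18/5 s


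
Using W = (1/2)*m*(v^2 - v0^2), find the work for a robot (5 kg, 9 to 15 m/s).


Given: m = 5 kg, v0 = 9 m/s, v = 15 m/s
Using W = (1/2)*m*(v^2 - v0^2)
v^2 = 15^2 = 225
v0^2 = 9^2 = 81
v^2 - v0^2 = 225 - 81 = 144
W = (1/2)*5*144 = 360 J

360 J


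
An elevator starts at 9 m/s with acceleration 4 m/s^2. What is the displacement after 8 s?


Given: v0 = 9 m/s, a = 4 m/s^2, t = 8 s
Using s = v0*t + (1/2)*a*t^2
s = 9*8 + (1/2)*4*8^2
s = 72 + (1/2)*256
s = 72 + 128
s = 200

200 m


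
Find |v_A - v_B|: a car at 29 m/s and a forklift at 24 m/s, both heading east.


Given: v_A = 29 m/s east, v_B = 24 m/s east
Both move in the same direction; relative speed = |v_A - v_B|
|29 - 24| = |5|
= 5 m/s

5 m/s


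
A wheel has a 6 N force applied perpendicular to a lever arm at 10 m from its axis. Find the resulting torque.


Given: F = 6 N, r = 10 m, angle = 90 deg (perpendicular)
Using tau = F * r * sin(90)
sin(90) = 1
tau = 6 * 10 * 1
tau = 60 Nm

60 Nm


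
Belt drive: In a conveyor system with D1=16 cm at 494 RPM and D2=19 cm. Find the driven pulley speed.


Given: D1 = 16 cm, w1 = 494 RPM, D2 = 19 cm
Using D1*w1 = D2*w2
w2 = D1*w1 / D2
w2 = 16*494 / 19
w2 = 7904 / 19
w2 = 416 RPM

416 RPM


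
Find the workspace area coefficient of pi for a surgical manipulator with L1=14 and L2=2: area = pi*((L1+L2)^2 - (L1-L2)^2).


Given: L1 = 14, L2 = 2
(L1+L2)^2 = (16)^2 = 256
(L1-L2)^2 = (12)^2 = 144
Difference = 256 - 144 = 112
This equals 4*L1*L2 = 4*14*2 = 112
Workspace area = 112*pi

112


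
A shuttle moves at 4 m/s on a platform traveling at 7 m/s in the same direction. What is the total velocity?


Given: object velocity = 4 m/s, platform velocity = 7 m/s (same direction)
Using classical velocity addition: v_total = v_object + v_platform
v_total = 4 + 7
v_total = 11 m/s

11 m/s


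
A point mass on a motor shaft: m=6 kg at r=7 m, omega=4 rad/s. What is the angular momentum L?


Given: m = 6 kg, r = 7 m, omega = 4 rad/s
For a point mass: I = m*r^2
I = 6*7^2 = 6*49 = 294
L = I*omega = 294*4
L = 1176 kg*m^2/s

1176 kg*m^2/s


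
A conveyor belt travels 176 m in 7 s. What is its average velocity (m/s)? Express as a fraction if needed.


Given: distance d = 176 m, time t = 7 s
Using v = d / t
v = 176 / 7
v = 176/7 m/s

176/7 m/s


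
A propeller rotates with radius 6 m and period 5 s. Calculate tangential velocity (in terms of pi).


Given: radius r = 6 m, period T = 5 s
Using v = 2*pi*r / T
v = 2*pi*6 / 5
v = 12*pi / 5
v = 12/5*pi m/s

12/5*pi m/s


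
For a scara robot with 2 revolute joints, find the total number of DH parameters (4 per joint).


Given: 2 joints, 4 DH parameters per joint (d, theta, a, alpha)
Total DH parameters = number_of_joints * 4
Total = 2 * 4
Total = 8

8


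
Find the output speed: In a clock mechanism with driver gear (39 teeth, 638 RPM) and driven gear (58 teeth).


Given: N1 = 39 teeth, w1 = 638 RPM, N2 = 58 teeth
Using N1*w1 = N2*w2
w2 = N1*w1 / N2
w2 = 39*638 / 58
w2 = 24882 / 58
w2 = 429 RPM

429 RPM


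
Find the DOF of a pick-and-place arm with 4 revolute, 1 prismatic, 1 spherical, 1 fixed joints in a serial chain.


Given: serial robot with 4 revolute, 1 prismatic, 1 spherical, 1 fixed joints
DOF contribution per joint type: revolute=1, prismatic=1, spherical=3, fixed=0
DOF = 4*1 + 1*1 + 1*3 + 1*0
DOF = 8

8


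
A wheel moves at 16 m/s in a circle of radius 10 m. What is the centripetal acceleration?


Given: v = 16 m/s, r = 10 m
Using a_c = v^2 / r
a_c = 16^2 / 10
a_c = 256 / 10
a_c = 128/5 m/s^2

128/5 m/s^2


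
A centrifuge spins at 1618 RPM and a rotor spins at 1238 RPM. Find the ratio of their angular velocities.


Given: RPM_A = 1618, RPM_B = 1238
omega = 2*pi*RPM/60, so omega_A/omega_B = RPM_A / RPM_B
omega_A/omega_B = 1618 / 1238
omega_A/omega_B = 809/619

809/619


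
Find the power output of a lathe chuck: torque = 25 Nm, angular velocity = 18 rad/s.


Given: tau = 25 Nm, omega = 18 rad/s
Using P = tau * omega
P = 25 * 18
P = 450 W

450 W


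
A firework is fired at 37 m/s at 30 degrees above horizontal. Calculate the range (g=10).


Given: v0 = 37 m/s, theta = 30 deg, g = 10 m/s^2
sin(2*30) = sin(60) = sqrt(3)/2
Using R = v0^2 * sin(2*theta) / g
R = 37^2 * (sqrt(3)/2) / 10
R = 1369 * sqrt(3) / 20
R = 1369/20*sqrt(3) m

1369/20*sqrt(3) m


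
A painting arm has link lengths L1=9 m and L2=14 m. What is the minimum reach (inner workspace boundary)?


Given: L1 = 9 m, L2 = 14 m
For a 2-link planar arm, min reach = |L1 - L2| (second link folded back)
Min reach = |9 - 14|
Min reach = 5 m

5 m


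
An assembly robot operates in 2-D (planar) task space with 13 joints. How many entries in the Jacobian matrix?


Given: task space dimension = 2, joints = 13
Jacobian is a 2 x 13 matrix
Total entries = rows * columns
Total = 2 * 13
Total = 26

26


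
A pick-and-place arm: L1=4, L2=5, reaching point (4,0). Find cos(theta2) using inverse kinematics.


Given: L1 = 4, L2 = 5, target (x, y) = (4, 0)
Using cos(theta2) = (x^2 + y^2 - L1^2 - L2^2) / (2*L1*L2)
x^2 + y^2 = 4^2 + 0 = 16
L1^2 + L2^2 = 16 + 25 = 41
Numerator = 16 - 41 = -25
Denominator = 2*4*5 = 40
cos(theta2) = -25/40 = -5/8

-5/8


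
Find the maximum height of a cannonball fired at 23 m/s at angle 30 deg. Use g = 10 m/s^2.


Given: v0 = 23 m/s, theta = 30 deg, g = 10 m/s^2
sin^2(30) = 1/4
Using H = v0^2 * sin^2(theta) / (2*g)
H = 23^2 * 1/4 / (2*10)
H = 529 * 1/4 / 20
H = 529/4 / 20
H = 529/80 m

529/80 m


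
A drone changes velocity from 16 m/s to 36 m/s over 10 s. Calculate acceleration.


Given: initial velocity v0 = 16 m/s, final velocity v = 36 m/s, time t = 10 s
Using a = (v - v0) / t
a = (36 - 16) / 10
a = 20 / 10
a = 2 m/s^2

2 m/s^2


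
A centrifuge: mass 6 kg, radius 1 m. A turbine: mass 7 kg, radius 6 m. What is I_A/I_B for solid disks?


Given: M1=6 kg, R1=1 m, M2=7 kg, R2=6 m
For a disk: I = (1/2)*M*R^2, so I_A/I_B = (M1*R1^2)/(M2*R2^2)
M1*R1^2 = 6*1 = 6
M2*R2^2 = 7*36 = 252
I_A/I_B = 6/252 = 1/42

1/42


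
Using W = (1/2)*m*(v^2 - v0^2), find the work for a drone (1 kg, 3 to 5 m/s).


Given: m = 1 kg, v0 = 3 m/s, v = 5 m/s
Using W = (1/2)*m*(v^2 - v0^2)
v^2 = 5^2 = 25
v0^2 = 3^2 = 9
v^2 - v0^2 = 25 - 9 = 16
W = (1/2)*1*16 = 8 J

8 J


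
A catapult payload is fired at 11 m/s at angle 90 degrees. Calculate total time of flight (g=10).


Given: v0 = 11 m/s, theta = 90 deg, g = 10 m/s^2
sin(90) = 1
Using T = 2*v0*sin(theta) / g
T = 2*11*1 / 10
T = 22 / 10
T = 11/5 s

11/5 s


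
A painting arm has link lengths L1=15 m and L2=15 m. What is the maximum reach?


Given: L1 = 15 m, L2 = 15 m
For a 2-link planar arm, max reach = L1 + L2 (fully extended)
Max reach = 15 + 15
Max reach = 30 m

30 m


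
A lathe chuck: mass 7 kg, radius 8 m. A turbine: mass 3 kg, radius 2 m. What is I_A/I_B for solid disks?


Given: M1=7 kg, R1=8 m, M2=3 kg, R2=2 m
For a disk: I = (1/2)*M*R^2, so I_A/I_B = (M1*R1^2)/(M2*R2^2)
M1*R1^2 = 7*64 = 448
M2*R2^2 = 3*4 = 12
I_A/I_B = 448/12 = 112/3

112/3


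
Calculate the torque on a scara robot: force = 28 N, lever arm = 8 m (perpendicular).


Given: F = 28 N, r = 8 m, angle = 90 deg (perpendicular)
Using tau = F * r * sin(90)
sin(90) = 1
tau = 28 * 8 * 1
tau = 224 Nm

224 Nm


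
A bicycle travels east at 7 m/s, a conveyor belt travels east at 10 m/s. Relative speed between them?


Given: v_A = 7 m/s east, v_B = 10 m/s east
Both move in the same direction; relative speed = |v_A - v_B|
|7 - 10| = |-3|
= 3 m/s

3 m/s


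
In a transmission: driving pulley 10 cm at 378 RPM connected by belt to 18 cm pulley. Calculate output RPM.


Given: D1 = 10 cm, w1 = 378 RPM, D2 = 18 cm
Using D1*w1 = D2*w2
w2 = D1*w1 / D2
w2 = 10*378 / 18
w2 = 3780 / 18
w2 = 210 RPM

210 RPM


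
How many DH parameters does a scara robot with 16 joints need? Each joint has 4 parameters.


Given: 16 joints, 4 DH parameters per joint (d, theta, a, alpha)
Total DH parameters = number_of_joints * 4
Total = 16 * 4
Total = 64

64


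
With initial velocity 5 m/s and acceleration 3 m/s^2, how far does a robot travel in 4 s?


Given: v0 = 5 m/s, a = 3 m/s^2, t = 4 s
Using s = v0*t + (1/2)*a*t^2
s = 5*4 + (1/2)*3*4^2
s = 20 + (1/2)*48
s = 20 + 24
s = 44

44 m


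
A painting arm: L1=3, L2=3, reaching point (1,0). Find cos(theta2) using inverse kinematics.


Given: L1 = 3, L2 = 3, target (x, y) = (1, 0)
Using cos(theta2) = (x^2 + y^2 - L1^2 - L2^2) / (2*L1*L2)
x^2 + y^2 = 1^2 + 0 = 1
L1^2 + L2^2 = 9 + 9 = 18
Numerator = 1 - 18 = -17
Denominator = 2*3*3 = 18
cos(theta2) = -17/18 = -17/18

-17/18


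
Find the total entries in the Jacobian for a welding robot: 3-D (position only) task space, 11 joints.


Given: task space dimension = 3, joints = 11
Jacobian is a 3 x 11 matrix
Total entries = rows * columns
Total = 3 * 11
Total = 33

33


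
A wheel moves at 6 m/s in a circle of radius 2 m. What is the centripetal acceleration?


Given: v = 6 m/s, r = 2 m
Using a_c = v^2 / r
a_c = 6^2 / 2
a_c = 36 / 2
a_c = 18 m/s^2

18 m/s^2


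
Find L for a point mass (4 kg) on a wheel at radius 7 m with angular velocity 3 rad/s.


Given: m = 4 kg, r = 7 m, omega = 3 rad/s
For a point mass: I = m*r^2
I = 4*7^2 = 4*49 = 196
L = I*omega = 196*3
L = 588 kg*m^2/s

588 kg*m^2/s


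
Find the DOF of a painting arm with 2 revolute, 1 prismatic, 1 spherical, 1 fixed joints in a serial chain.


Given: serial robot with 2 revolute, 1 prismatic, 1 spherical, 1 fixed joints
DOF contribution per joint type: revolute=1, prismatic=1, spherical=3, fixed=0
DOF = 2*1 + 1*1 + 1*3 + 1*0
DOF = 6

6


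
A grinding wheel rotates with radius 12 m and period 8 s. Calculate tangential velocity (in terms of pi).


Given: radius r = 12 m, period T = 8 s
Using v = 2*pi*r / T
v = 2*pi*12 / 8
v = 24*pi / 8
v = 3*pi m/s

3*pi m/s


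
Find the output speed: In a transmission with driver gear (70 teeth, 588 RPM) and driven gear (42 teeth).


Given: N1 = 70 teeth, w1 = 588 RPM, N2 = 42 teeth
Using N1*w1 = N2*w2
w2 = N1*w1 / N2
w2 = 70*588 / 42
w2 = 41160 / 42
w2 = 980 RPM

980 RPM


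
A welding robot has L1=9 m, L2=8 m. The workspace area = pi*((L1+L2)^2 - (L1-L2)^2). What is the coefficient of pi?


Given: L1 = 9, L2 = 8
(L1+L2)^2 = (17)^2 = 289
(L1-L2)^2 = (1)^2 = 1
Difference = 289 - 1 = 288
This equals 4*L1*L2 = 4*9*8 = 288
Workspace area = 288*pi

288


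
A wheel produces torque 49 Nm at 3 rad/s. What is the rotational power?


Given: tau = 49 Nm, omega = 3 rad/s
Using P = tau * omega
P = 49 * 3
P = 147 W

147 W


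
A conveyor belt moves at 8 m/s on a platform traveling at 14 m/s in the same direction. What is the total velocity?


Given: object velocity = 8 m/s, platform velocity = 14 m/s (same direction)
Using classical velocity addition: v_total = v_object + v_platform
v_total = 8 + 14
v_total = 22 m/s

22 m/s


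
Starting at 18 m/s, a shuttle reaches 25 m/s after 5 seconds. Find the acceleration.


Given: initial velocity v0 = 18 m/s, final velocity v = 25 m/s, time t = 5 s
Using a = (v - v0) / t
a = (25 - 18) / 5
a = 7 / 5
a = 7/5 m/s^2

7/5 m/s^2


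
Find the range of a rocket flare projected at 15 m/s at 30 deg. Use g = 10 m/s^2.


Given: v0 = 15 m/s, theta = 30 deg, g = 10 m/s^2
sin(2*30) = sin(60) = sqrt(3)/2
Using R = v0^2 * sin(2*theta) / g
R = 15^2 * (sqrt(3)/2) / 10
R = 225 * sqrt(3) / 20
R = 45/4*sqrt(3) m

45/4*sqrt(3) m


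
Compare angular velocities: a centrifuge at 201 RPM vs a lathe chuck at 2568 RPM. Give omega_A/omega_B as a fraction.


Given: RPM_A = 201, RPM_B = 2568
omega = 2*pi*RPM/60, so omega_A/omega_B = RPM_A / RPM_B
omega_A/omega_B = 201 / 2568
omega_A/omega_B = 67/856

67/856


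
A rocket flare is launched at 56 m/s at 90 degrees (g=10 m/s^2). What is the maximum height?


Given: v0 = 56 m/s, theta = 90 deg, g = 10 m/s^2
sin^2(90) = 1
Using H = v0^2 * sin^2(theta) / (2*g)
H = 56^2 * 1 / (2*10)
H = 3136 * 1 / 20
H = 3136 / 20
H = 784/5 m

784/5 m


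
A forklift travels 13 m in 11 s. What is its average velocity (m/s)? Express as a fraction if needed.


Given: distance d = 13 m, time t = 11 s
Using v = d / t
v = 13 / 11
v = 13/11 m/s

13/11 m/s


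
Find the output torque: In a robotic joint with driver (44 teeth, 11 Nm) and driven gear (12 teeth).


Given: N1 = 44, N2 = 12, T1 = 11 Nm
Using T2/T1 = N2/N1
T2 = T1 * N2 / N1
T2 = 11 * 12 / 44
T2 = 132 / 44
T2 = 3 Nm

3 Nm


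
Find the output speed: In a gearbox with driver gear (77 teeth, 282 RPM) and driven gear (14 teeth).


Given: N1 = 77 teeth, w1 = 282 RPM, N2 = 14 teeth
Using N1*w1 = N2*w2
w2 = N1*w1 / N2
w2 = 77*282 / 14
w2 = 21714 / 14
w2 = 1551 RPM

1551 RPM


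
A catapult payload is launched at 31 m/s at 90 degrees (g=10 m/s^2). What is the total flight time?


Given: v0 = 31 m/s, theta = 90 deg, g = 10 m/s^2
sin(90) = 1
Using T = 2*v0*sin(theta) / g
T = 2*31*1 / 10
T = 62 / 10
T = 31/5 s

31/5 s


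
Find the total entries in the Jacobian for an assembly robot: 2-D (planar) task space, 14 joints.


Given: task space dimension = 2, joints = 14
Jacobian is a 2 x 14 matrix
Total entries = rows * columns
Total = 2 * 14
Total = 28

28


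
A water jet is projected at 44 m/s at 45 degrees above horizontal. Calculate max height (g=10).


Given: v0 = 44 m/s, theta = 45 deg, g = 10 m/s^2
sin^2(45) = 1/2
Using H = v0^2 * sin^2(theta) / (2*g)
H = 44^2 * 1/2 / (2*10)
H = 1936 * 1/2 / 20
H = 968 / 20
H = 242/5 m

242/5 m


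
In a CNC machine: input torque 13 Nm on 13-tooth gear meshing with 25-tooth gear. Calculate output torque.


Given: N1 = 13, N2 = 25, T1 = 13 Nm
Using T2/T1 = N2/N1
T2 = T1 * N2 / N1
T2 = 13 * 25 / 13
T2 = 325 / 13
T2 = 25 Nm

25 Nm


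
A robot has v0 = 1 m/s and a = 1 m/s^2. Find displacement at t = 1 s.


Given: v0 = 1 m/s, a = 1 m/s^2, t = 1 s
Using s = v0*t + (1/2)*a*t^2
s = 1*1 + (1/2)*1*1^2
s = 1 + (1/2)*1
s = 1 + 1/2
s = 3/2

3/2 m


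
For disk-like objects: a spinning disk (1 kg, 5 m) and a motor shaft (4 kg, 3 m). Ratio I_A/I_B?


Given: M1=1 kg, R1=5 m, M2=4 kg, R2=3 m
For a disk: I = (1/2)*M*R^2, so I_A/I_B = (M1*R1^2)/(M2*R2^2)
M1*R1^2 = 1*25 = 25
M2*R2^2 = 4*9 = 36
I_A/I_B = 25/36 = 25/36

25/36


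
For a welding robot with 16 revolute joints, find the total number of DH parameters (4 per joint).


Given: 16 joints, 4 DH parameters per joint (d, theta, a, alpha)
Total DH parameters = number_of_joints * 4
Total = 16 * 4
Total = 64

64


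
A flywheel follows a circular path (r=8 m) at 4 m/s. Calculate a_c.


Given: v = 4 m/s, r = 8 m
Using a_c = v^2 / r
a_c = 4^2 / 8
a_c = 16 / 8
a_c = 2 m/s^2

2 m/s^2


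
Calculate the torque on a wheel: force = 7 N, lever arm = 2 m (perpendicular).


Given: F = 7 N, r = 2 m, angle = 90 deg (perpendicular)
Using tau = F * r * sin(90)
sin(90) = 1
tau = 7 * 2 * 1
tau = 14 Nm

14 Nm


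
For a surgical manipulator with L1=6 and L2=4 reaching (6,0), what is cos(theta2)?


Given: L1 = 6, L2 = 4, target (x, y) = (6, 0)
Using cos(theta2) = (x^2 + y^2 - L1^2 - L2^2) / (2*L1*L2)
x^2 + y^2 = 6^2 + 0 = 36
L1^2 + L2^2 = 36 + 16 = 52
Numerator = 36 - 52 = -16
Denominator = 2*6*4 = 48
cos(theta2) = -16/48 = -1/3

-1/3


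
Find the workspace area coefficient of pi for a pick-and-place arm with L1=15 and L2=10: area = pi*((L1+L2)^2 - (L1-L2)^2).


Given: L1 = 15, L2 = 10
(L1+L2)^2 = (25)^2 = 625
(L1-L2)^2 = (5)^2 = 25
Difference = 625 - 25 = 600
This equals 4*L1*L2 = 4*15*10 = 600
Workspace area = 600*pi

600
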